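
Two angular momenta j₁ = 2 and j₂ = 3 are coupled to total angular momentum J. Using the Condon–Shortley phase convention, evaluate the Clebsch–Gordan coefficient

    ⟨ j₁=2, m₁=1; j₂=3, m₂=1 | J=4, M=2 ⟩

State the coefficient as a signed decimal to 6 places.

triangle: 1!·3!·5!/10! = 720/3628800
(j±m)!: 3!·1!·4!·2!·6!·2! = 414720
prefactor² = (2J+1)·Δ·N² = 5184/7
  k=0: +1/(0!·1!·1!·4!·2!·1!) = 1/48
  k=1: −1/(1!·0!·0!·3!·3!·2!) = -1/72
Σ = 1/144  ⇒  CG² = 5184/7·1/144² = 1/28
CG = +√(1/28) = +0.188982

+√(1/28) = +0.188982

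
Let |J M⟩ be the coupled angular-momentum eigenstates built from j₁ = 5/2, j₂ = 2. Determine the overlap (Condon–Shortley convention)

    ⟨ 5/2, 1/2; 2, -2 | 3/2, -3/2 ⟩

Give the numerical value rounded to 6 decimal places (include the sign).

√[4·3!2!1!/7! · 3!2!0!4!0!3!] = √(576/35)
  +(−1)^0/∏(0,3,2,0,0,1)! = 1/12  (running 1/12)
⟨..|..⟩ = √(576/35)·(1/12) = +0.338062

+√(4/35) = +0.338062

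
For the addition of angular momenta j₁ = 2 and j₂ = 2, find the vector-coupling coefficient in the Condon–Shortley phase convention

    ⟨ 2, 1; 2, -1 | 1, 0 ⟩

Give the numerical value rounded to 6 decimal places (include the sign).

triangle: 3!*1!*1!/6! = 6/720
(j±m)!: 3!*1!*1!*3!*1!*1! = 36
prefactor² = (2J+1)*Δ*N² = 9/10
  k=0: +1/(0!*3!*1!*1!*0!*0!) = 1/6
  k=1: −1/(1!*2!*0!*0!*1!*1!) = -1/2
Σ = -1/3  ⇒  CG² = 9/10*(-1/3)² = 1/10
CG = −√(1/10) = -0.316228

−√(1/10) = -0.316228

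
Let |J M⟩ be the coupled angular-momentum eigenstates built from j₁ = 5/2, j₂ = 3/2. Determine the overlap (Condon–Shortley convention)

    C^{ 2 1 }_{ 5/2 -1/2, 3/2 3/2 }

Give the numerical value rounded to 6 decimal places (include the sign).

triangle: 2!·3!·1!/7! = 12/5040
(j±m)!: 2!·3!·3!·0!·3!·1! = 432
prefactor² = (2J+1)·Δ·N² = 36/7
  k=2: +1/(2!·0!·1!·1!·2!·0!) = 1/4
Σ = 1/4  ⇒  CG² = 36/7·1/4² = 9/28
CG = +√(9/28) = +0.566947

+√(9/28) = +0.566947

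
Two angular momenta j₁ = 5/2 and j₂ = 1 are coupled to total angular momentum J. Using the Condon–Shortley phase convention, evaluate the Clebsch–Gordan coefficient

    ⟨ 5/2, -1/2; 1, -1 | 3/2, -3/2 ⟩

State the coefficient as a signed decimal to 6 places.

+0.258199

√[4·2!3!0!/6! · 2!3!0!2!0!3!] = √(48/5)
  +(−1)^0/∏(0,2,3,0,0,0)! = 1/12  (running 1/12)
⟨..|..⟩ = √(48/5)·(1/12) = +0.258199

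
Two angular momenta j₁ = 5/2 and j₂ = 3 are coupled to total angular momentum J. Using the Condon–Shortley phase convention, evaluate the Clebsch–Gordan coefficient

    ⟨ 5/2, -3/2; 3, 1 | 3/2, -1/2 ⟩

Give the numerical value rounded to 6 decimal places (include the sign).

triangle: 4!·1!·2!/8! = 48/40320
(j±m)!: 1!·4!·4!·2!·1!·2! = 2304
prefactor² = (2J+1)·Δ·N² = 384/35
  k=3: −1/(3!·1!·1!·1!·0!·1!) = -1/6
  k=4: +1/(4!·0!·0!·0!·1!·2!) = 1/48
Σ = -7/48  ⇒  CG² = 384/35·(-7/48)² = 7/30
CG = −√(7/30) = -0.483046

-0.483046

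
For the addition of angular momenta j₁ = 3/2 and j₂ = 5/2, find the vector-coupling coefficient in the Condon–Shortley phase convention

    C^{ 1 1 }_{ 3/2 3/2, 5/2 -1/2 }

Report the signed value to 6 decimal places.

√[3·3!0!2!/6! · 3!0!2!3!2!0!] = √(36/5)
  +(−1)^0/∏(0,3,0,2,0,0)! = 1/12  (running 1/12)
⟨..|..⟩ = √(36/5)·(1/12) = +0.223607

+0.223607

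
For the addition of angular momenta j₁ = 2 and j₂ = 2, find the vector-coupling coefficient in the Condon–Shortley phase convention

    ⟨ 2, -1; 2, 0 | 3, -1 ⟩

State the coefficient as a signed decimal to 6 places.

j₁+j₂−J=1  J+j₁−j₂=3  J−j₁+j₂=3  j₁+j₂+J+1=8
(j₁±m₁, j₂±m₂, J±M) = (1,3,2,2,2,4)
P² = 36/5
sum k=0..1:
  [0] +1/12 = 1/12
  [1] −1/4 = -1/4
S = -1/6
C² = P²·S² = 1/5 ; C = -0.447214

−√(1/5) = -0.447214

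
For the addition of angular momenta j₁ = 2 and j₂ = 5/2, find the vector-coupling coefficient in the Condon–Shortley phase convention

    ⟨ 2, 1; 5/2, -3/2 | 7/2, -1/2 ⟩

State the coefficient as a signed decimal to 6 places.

j₁+j₂−J=1  J+j₁−j₂=3  J−j₁+j₂=4  j₁+j₂+J+1=9
(j₁±m₁, j₂±m₂, J±M) = (3,1,1,4,3,4)
P² = 2304/35
sum k=0..1:
  [0] +1/12 = 1/12
  [1] −1/144 = -1/144
S = 11/144
C² = P²·S² = 121/315 ; C = +0.619780

+0.619780  (= +√(121/315))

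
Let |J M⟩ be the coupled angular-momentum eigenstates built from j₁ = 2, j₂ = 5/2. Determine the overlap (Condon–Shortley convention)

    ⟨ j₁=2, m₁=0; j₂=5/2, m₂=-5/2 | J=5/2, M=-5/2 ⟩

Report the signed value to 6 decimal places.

√[6·2!2!3!/8! · 2!2!0!5!0!5!] = √(1440/7)
  +(−1)^0/∏(0,2,2,0,0,3)! = 1/24  (running 1/24)
⟨..|..⟩ = √(1440/7)·(1/24) = +0.597614

+√(5/14) ≈ +0.597614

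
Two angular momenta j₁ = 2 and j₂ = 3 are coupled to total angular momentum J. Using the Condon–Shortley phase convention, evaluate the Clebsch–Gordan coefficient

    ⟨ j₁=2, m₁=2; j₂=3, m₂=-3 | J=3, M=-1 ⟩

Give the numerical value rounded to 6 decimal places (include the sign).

j₁+j₂−J=2  J+j₁−j₂=2  J−j₁+j₂=4  j₁+j₂+J+1=9
(j₁±m₁, j₂±m₂, J±M) = (4,0,0,6,2,4)
P² = 1536
sum k=0..0:
  [0] +1/96 = 1/96
S = 1/96
C² = P²·S² = 1/6 ; C = +0.408248

+0.408248  (= +√(1/6))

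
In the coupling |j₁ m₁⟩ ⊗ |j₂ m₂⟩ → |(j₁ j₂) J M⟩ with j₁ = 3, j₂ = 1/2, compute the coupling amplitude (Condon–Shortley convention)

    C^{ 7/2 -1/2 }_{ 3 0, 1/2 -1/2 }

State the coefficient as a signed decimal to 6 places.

√[8·0!6!1!/8! · 3!3!0!1!3!4!] = √(5184/7)
  +(−1)^0/∏(0,0,3,0,3,1)! = 1/36  (running 1/36)
⟨..|..⟩ = √(5184/7)·(1/36) = +0.755929

+√(4/7) = +0.755929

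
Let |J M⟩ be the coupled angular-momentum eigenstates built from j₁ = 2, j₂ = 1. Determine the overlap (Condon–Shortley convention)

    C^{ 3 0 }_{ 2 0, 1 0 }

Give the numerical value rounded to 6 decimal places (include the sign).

+√(3/5) = +0.774597

j₁+j₂−J=0  J+j₁−j₂=4  J−j₁+j₂=2  j₁+j₂+J+1=7
(j₁±m₁, j₂±m₂, J±M) = (2,2,1,1,3,3)
P² = 48/5
sum k=0..0:
  [0] +1/4 = 1/4
S = 1/4
C² = P²·S² = 3/5 ; C = +0.774597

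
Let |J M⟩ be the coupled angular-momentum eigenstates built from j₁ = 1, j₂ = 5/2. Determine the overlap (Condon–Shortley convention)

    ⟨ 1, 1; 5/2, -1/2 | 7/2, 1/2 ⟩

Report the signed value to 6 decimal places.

+√(2/7) = +0.534522

j₁+j₂−J=0  J+j₁−j₂=2  J−j₁+j₂=5  j₁+j₂+J+1=8
(j₁±m₁, j₂±m₂, J±M) = (2,0,2,3,4,3)
P² = 1152/7
sum k=0..0:
  [0] +1/24 = 1/24
S = 1/24
C² = P²·S² = 2/7 ; C = +0.534522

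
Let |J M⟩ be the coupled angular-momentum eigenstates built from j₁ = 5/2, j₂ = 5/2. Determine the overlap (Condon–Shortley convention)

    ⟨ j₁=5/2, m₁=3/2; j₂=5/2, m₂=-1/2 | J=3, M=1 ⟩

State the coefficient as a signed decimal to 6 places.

+0.182574

triangle: 2!×3!×3!/9! = 72/362880
(j±m)!: 4!×1!×2!×3!×4!×2! = 13824
prefactor² = (2J+1)×Δ×N² = 96/5
  k=0: +1/(0!×2!×1!×2!×2!×1!) = 1/8
  k=1: −1/(1!×1!×0!×1!×3!×2!) = -1/12
Σ = 1/24  ⇒  CG² = 96/5×1/24² = 1/30
CG = +√(1/30) = +0.182574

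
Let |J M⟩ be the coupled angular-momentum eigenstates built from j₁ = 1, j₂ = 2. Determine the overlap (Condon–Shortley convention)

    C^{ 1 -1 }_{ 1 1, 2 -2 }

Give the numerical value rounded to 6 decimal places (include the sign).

+0.774597  (= +√(3/5))

j₁+j₂−J=2  J+j₁−j₂=0  J−j₁+j₂=2  j₁+j₂+J+1=5
(j₁±m₁, j₂±m₂, J±M) = (2,0,0,4,0,2)
P² = 48/5
sum k=0..0:
  [0] +1/4 = 1/4
S = 1/4
C² = P²·S² = 3/5 ; C = +0.774597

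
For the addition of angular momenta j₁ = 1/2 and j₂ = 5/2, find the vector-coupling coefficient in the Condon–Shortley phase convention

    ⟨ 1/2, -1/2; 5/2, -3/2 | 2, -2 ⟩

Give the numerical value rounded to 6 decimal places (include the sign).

√[5·1!0!4!/6! · 0!1!1!4!0!4!] = √(96)
  +(−1)^1/∏(1,0,0,0,0,4)! = -1/24  (running -1/24)
⟨..|..⟩ = √(96)·(-1/24) = -0.408248

−√(1/6) ≈ -0.408248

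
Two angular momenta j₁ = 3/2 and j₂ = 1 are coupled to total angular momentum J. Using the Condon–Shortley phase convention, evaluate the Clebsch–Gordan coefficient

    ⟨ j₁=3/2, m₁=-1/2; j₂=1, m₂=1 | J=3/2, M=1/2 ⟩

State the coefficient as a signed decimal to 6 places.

j₁+j₂−J=1  J+j₁−j₂=2  J−j₁+j₂=1  j₁+j₂+J+1=5
(j₁±m₁, j₂±m₂, J±M) = (1,2,2,0,2,1)
P² = 8/15
sum k=1..1:
  [1] −1/1 = -1
S = -1
C² = P²·S² = 8/15 ; C = -0.730297

−√(8/15) = -0.730297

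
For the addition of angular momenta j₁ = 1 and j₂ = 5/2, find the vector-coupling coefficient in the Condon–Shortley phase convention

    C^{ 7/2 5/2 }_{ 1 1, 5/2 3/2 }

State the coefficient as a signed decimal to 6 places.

√[8·0!2!5!/8! · 2!0!4!1!6!1!] = √(11520/7)
  +(−1)^0/∏(0,0,0,4,2,1)! = 1/48  (running 1/48)
⟨..|..⟩ = √(11520/7)·(1/48) = +0.845154

+0.845154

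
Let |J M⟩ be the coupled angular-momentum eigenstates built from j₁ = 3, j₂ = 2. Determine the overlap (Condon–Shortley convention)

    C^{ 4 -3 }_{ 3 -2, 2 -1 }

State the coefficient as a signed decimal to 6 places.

−√(1/20) = -0.223607

√[9·1!5!3!/10! · 1!5!1!3!1!7!] = √(6480)
  +(−1)^0/∏(0,1,5,1,0,2)! = 1/240  (running 1/240)
  +(−1)^1/∏(1,0,4,0,1,3)! = -1/144  (running -1/360)
⟨..|..⟩ = √(6480)·(-1/360) = -0.223607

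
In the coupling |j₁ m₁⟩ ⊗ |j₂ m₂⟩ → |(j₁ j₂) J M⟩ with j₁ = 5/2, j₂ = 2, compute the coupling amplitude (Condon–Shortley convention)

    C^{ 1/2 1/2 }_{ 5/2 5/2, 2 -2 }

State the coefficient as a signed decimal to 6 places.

√[2·4!1!0!/6! · 5!0!0!4!1!0!] = √(192)
  +(−1)^0/∏(0,4,0,0,1,0)! = 1/24  (running 1/24)
⟨..|..⟩ = √(192)·(1/24) = +0.577350

+0.577350  (= +√(1/3))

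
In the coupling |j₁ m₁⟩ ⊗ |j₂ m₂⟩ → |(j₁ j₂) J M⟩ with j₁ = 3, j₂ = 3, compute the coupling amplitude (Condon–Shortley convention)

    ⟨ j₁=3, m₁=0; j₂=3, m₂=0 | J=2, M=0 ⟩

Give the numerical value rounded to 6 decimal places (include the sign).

+√(4/21) = +0.436436

triangle: 4!×2!×2!/9! = 96/362880
(j±m)!: 3!×3!×3!×3!×2!×2! = 5184
prefactor² = (2J+1)×Δ×N² = 48/7
  k=1: −1/(1!×3!×2!×2!×0!×0!) = -1/24
  k=2: +1/(2!×2!×1!×1!×1!×1!) = 1/4
  k=3: −1/(3!×1!×0!×0!×2!×2!) = -1/24
Σ = 1/6  ⇒  CG² = 48/7×1/6² = 4/21
CG = +√(4/21) = +0.436436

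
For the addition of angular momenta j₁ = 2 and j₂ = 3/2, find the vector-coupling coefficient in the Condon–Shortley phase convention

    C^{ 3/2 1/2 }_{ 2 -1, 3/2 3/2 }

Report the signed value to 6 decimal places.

+0.632456

√[4·2!2!1!/6! · 1!3!3!0!2!1!] = √(8/5)
  +(−1)^2/∏(2,0,1,1,1,0)! = 1/2  (running 1/2)
⟨..|..⟩ = √(8/5)·(1/2) = +0.632456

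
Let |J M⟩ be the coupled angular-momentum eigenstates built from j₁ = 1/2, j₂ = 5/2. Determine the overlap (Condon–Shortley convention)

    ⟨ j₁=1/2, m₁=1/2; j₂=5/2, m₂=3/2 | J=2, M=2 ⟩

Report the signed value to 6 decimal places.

+√(1/6) = +0.408248

triangle: 1!*0!*4!/6! = 24/720
(j±m)!: 1!*0!*4!*1!*4!*0! = 576
prefactor² = (2J+1)*Δ*N² = 96
  k=0: +1/(0!*1!*0!*4!*0!*0!) = 1/24
Σ = 1/24  ⇒  CG² = 96*1/24² = 1/6
CG = +√(1/6) = +0.408248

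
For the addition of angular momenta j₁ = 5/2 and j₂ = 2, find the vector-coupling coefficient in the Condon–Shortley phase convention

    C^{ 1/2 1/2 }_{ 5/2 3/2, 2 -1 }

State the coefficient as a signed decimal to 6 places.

√[2·4!1!0!/6! · 4!1!1!3!1!0!] = √(48/5)
  +(−1)^1/∏(1,3,0,0,1,0)! = -1/6  (running -1/6)
⟨..|..⟩ = √(48/5)·(-1/6) = -0.516398

-0.516398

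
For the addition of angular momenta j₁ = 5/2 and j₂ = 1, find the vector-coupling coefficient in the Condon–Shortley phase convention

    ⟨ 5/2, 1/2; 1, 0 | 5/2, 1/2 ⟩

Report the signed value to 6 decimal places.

triangle: 1!×4!×1!/7! = 24/5040
(j±m)!: 3!×2!×1!×1!×3!×2! = 144
prefactor² = (2J+1)×Δ×N² = 144/35
  k=0: +1/(0!×1!×2!×1!×2!×0!) = 1/4
  k=1: −1/(1!×0!×1!×0!×3!×1!) = -1/6
Σ = 1/12  ⇒  CG² = 144/35×1/12² = 1/35
CG = +√(1/35) = +0.169031

+√(1/35) ≈ +0.169031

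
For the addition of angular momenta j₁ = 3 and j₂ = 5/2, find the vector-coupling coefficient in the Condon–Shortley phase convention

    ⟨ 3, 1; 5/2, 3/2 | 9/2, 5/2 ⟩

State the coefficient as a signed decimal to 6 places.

triangle: 1!*5!*4!/11! = 2880/39916800
(j±m)!: 4!*2!*4!*1!*7!*2! = 11612160
prefactor² = (2J+1)*Δ*N² = 92160/11
  k=0: +1/(0!*1!*2!*4!*3!*0!) = 1/288
  k=1: −1/(1!*0!*1!*3!*4!*1!) = -1/144
Σ = -1/288  ⇒  CG² = 92160/11*(-1/288)² = 10/99
CG = −√(10/99) = -0.317821

−√(10/99) ≈ -0.317821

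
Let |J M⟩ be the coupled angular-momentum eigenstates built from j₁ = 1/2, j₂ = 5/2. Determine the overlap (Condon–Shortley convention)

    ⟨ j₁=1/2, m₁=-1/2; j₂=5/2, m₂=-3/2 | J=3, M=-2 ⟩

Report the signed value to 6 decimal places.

+√(5/6) ≈ +0.912871

√[7·0!1!5!/7! · 0!1!1!4!1!5!] = √(480)
  +(−1)^0/∏(0,0,1,1,0,4)! = 1/24  (running 1/24)
⟨..|..⟩ = √(480)·(1/24) = +0.912871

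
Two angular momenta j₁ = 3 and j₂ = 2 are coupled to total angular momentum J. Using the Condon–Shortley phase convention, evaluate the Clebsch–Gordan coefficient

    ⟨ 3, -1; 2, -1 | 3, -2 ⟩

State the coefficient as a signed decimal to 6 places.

−√(1/4) ≈ -0.500000

triangle: 2!*4!*2!/9! = 96/362880
(j±m)!: 2!*4!*1!*3!*1!*5! = 34560
prefactor² = (2J+1)*Δ*N² = 64
  k=0: +1/(0!*2!*4!*1!*0!*1!) = 1/48
  k=1: −1/(1!*1!*3!*0!*1!*2!) = -1/12
Σ = -1/16  ⇒  CG² = 64*(-1/16)² = 1/4
CG = −√(1/4) = -0.500000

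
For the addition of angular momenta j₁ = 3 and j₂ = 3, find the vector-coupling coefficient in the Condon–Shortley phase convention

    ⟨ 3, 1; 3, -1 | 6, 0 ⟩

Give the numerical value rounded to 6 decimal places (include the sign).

√[13·0!6!6!/13! · 4!2!2!4!6!6!] = √(99532800/77)
  +(−1)^0/∏(0,0,2,2,4,4)! = 1/2304  (running 1/2304)
⟨..|..⟩ = √(99532800/77)·(1/2304) = +0.493464

+0.493464  (= +√(75/308))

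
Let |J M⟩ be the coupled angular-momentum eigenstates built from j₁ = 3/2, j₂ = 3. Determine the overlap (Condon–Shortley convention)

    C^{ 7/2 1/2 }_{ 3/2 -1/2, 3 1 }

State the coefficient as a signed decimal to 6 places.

-0.534522

j₁+j₂−J=1  J+j₁−j₂=2  J−j₁+j₂=5  j₁+j₂+J+1=9
(j₁±m₁, j₂±m₂, J±M) = (1,2,4,2,4,3)
P² = 512/7
sum k=0..1:
  [0] +1/48 = 1/48
  [1] −1/12 = -1/12
S = -1/16
C² = P²·S² = 2/7 ; C = -0.534522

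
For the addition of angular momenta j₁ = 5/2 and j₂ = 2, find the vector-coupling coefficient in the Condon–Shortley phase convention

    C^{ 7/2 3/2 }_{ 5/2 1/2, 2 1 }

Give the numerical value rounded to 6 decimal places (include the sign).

-0.308607  (= −√(2/21))

triangle: 1!·4!·3!/9! = 144/362880
(j±m)!: 3!·2!·3!·1!·5!·2! = 17280
prefactor² = (2J+1)·Δ·N² = 384/7
  k=0: +1/(0!·1!·2!·3!·2!·0!) = 1/24
  k=1: −1/(1!·0!·1!·2!·3!·1!) = -1/12
Σ = -1/24  ⇒  CG² = 384/7·(-1/24)² = 2/21
CG = −√(2/21) = -0.308607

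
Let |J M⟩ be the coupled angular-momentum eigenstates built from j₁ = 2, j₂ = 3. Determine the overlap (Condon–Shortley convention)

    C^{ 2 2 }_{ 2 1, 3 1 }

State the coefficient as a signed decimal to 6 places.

-0.462910  (= −√(3/14))

triangle: 3!*1!*3!/8! = 36/40320
(j±m)!: 3!*1!*4!*2!*4!*0! = 6912
prefactor² = (2J+1)*Δ*N² = 216/7
  k=1: −1/(1!*2!*0!*3!*1!*0!) = -1/12
Σ = -1/12  ⇒  CG² = 216/7*(-1/12)² = 3/14
CG = −√(3/14) = -0.462910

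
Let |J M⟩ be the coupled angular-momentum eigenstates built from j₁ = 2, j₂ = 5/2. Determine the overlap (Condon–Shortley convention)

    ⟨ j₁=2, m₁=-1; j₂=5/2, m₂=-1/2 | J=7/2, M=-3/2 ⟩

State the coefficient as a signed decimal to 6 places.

triangle: 1!×3!×4!/9! = 144/362880
(j±m)!: 1!×3!×2!×3!×2!×5! = 17280
prefactor² = (2J+1)×Δ×N² = 384/7
  k=0: +1/(0!×1!×3!×2!×0!×2!) = 1/24
  k=1: −1/(1!×0!×2!×1!×1!×3!) = -1/12
Σ = -1/24  ⇒  CG² = 384/7×(-1/24)² = 2/21
CG = −√(2/21) = -0.308607

-0.308607  (= −√(2/21))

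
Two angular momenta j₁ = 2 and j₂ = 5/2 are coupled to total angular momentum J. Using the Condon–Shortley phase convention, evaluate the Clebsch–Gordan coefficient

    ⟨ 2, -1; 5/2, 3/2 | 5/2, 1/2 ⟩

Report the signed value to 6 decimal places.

+√(6/35) = +0.414039

√[6·2!2!3!/8! · 1!3!4!1!3!2!] = √(216/35)
  +(−1)^1/∏(1,1,2,3,0,0)! = -1/12  (running -1/12)
  +(−1)^2/∏(2,0,1,2,1,1)! = 1/4  (running 1/6)
⟨..|..⟩ = √(216/35)·(1/6) = +0.414039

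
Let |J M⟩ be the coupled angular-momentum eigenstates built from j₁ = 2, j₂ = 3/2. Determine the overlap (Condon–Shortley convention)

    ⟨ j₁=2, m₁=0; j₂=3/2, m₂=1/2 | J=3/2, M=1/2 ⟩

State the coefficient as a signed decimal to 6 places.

-0.447214  (= −√(1/5))

√[4·2!2!1!/6! · 2!2!2!1!2!1!] = √(16/45)
  +(−1)^1/∏(1,1,1,1,1,0)! = -1  (running -1)
  +(−1)^2/∏(2,0,0,0,2,1)! = 1/4  (running -3/4)
⟨..|..⟩ = √(16/45)·(-3/4) = -0.447214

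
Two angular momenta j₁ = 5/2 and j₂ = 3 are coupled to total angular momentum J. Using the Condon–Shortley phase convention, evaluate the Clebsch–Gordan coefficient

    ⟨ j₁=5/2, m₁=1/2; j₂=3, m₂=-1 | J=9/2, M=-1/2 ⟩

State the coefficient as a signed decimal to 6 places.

j₁+j₂−J=1  J+j₁−j₂=4  J−j₁+j₂=5  j₁+j₂+J+1=11
(j₁±m₁, j₂±m₂, J±M) = (3,2,2,4,4,5)
P² = 92160/77
sum k=0..1:
  [0] +1/48 = 1/48
  [1] −1/144 = -1/144
S = 1/72
C² = P²·S² = 160/693 ; C = +0.480500

+√(160/693) ≈ +0.480500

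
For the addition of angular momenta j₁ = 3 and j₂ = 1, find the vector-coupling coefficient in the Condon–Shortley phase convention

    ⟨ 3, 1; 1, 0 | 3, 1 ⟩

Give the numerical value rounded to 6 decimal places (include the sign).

j₁+j₂−J=1  J+j₁−j₂=5  J−j₁+j₂=1  j₁+j₂+J+1=8
(j₁±m₁, j₂±m₂, J±M) = (4,2,1,1,4,2)
P² = 48
sum k=0..1:
  [0] +1/12 = 1/12
  [1] −1/24 = -1/24
S = 1/24
C² = P²·S² = 1/12 ; C = +0.288675

+0.288675  (= +√(1/12))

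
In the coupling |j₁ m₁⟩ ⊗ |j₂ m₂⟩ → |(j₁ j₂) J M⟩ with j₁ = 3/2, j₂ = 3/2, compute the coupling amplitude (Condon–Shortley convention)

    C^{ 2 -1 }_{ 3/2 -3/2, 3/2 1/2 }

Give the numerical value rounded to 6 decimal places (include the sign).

-0.707107

j₁+j₂−J=1  J+j₁−j₂=2  J−j₁+j₂=2  j₁+j₂+J+1=6
(j₁±m₁, j₂±m₂, J±M) = (0,3,2,1,1,3)
P² = 2
sum k=1..1:
  [1] −1/2 = -1/2
S = -1/2
C² = P²·S² = 1/2 ; C = -0.707107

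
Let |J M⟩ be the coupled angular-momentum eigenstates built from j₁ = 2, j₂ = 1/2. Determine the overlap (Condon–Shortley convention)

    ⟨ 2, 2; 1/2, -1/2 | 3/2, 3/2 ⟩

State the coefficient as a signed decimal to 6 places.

j₁+j₂−J=1  J+j₁−j₂=3  J−j₁+j₂=0  j₁+j₂+J+1=5
(j₁±m₁, j₂±m₂, J±M) = (4,0,0,1,3,0)
P² = 144/5
sum k=0..0:
  [0] +1/6 = 1/6
S = 1/6
C² = P²·S² = 4/5 ; C = +0.894427

+0.894427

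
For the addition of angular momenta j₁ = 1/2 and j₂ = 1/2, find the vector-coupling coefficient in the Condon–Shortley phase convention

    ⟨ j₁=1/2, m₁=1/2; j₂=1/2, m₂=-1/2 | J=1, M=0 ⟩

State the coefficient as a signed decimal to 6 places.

+0.707107  (= +√(1/2))

√[3·0!1!1!/3! · 1!0!0!1!1!1!] = √(1/2)
  +(−1)^0/∏(0,0,0,0,1,1)! = 1  (running 1)
⟨..|..⟩ = √(1/2)·(1) = +0.707107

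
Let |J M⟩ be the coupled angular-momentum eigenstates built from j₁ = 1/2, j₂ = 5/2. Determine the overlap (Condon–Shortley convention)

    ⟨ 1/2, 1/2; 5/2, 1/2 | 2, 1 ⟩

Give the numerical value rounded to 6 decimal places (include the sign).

√[5·1!0!4!/6! · 1!0!3!2!3!1!] = √(12)
  +(−1)^0/∏(0,1,0,3,0,1)! = 1/6  (running 1/6)
⟨..|..⟩ = √(12)·(1/6) = +0.577350

+√(1/3) = +0.577350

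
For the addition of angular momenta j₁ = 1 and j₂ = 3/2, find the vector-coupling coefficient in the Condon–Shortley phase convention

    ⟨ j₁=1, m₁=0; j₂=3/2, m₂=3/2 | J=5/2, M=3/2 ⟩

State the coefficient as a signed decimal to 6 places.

+√(2/5) = +0.632456

triangle: 0!×2!×3!/6! = 12/720
(j±m)!: 1!×1!×3!×0!×4!×1! = 144
prefactor² = (2J+1)×Δ×N² = 72/5
  k=0: +1/(0!×0!×1!×3!×1!×0!) = 1/6
Σ = 1/6  ⇒  CG² = 72/5×1/6² = 2/5
CG = +√(2/5) = +0.632456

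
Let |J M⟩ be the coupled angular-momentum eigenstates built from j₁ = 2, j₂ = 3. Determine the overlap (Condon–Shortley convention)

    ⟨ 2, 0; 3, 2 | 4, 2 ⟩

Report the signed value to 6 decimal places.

-0.585540  (= −√(12/35))

j₁+j₂−J=1  J+j₁−j₂=3  J−j₁+j₂=5  j₁+j₂+J+1=10
(j₁±m₁, j₂±m₂, J±M) = (2,2,5,1,6,2)
P² = 8640/7
sum k=0..1:
  [0] +1/240 = 1/240
  [1] −1/48 = -1/48
S = -1/60
C² = P²·S² = 12/35 ; C = -0.585540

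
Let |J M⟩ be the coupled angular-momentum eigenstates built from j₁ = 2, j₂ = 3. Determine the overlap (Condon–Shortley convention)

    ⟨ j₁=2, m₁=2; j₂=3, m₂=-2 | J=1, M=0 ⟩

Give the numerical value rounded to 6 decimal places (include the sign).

+0.377964

triangle: 4!·0!·2!/7! = 48/5040
(j±m)!: 4!·0!·1!·5!·1!·1! = 2880
prefactor² = (2J+1)·Δ·N² = 576/7
  k=0: +1/(0!·4!·0!·1!·0!·1!) = 1/24
Σ = 1/24  ⇒  CG² = 576/7·1/24² = 1/7
CG = +√(1/7) = +0.377964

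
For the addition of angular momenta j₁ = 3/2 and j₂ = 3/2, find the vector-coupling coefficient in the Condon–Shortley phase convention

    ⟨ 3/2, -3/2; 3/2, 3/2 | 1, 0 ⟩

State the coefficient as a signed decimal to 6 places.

+√(9/20) = +0.670820

triangle: 2!*1!*1!/5! = 2/120
(j±m)!: 0!*3!*3!*0!*1!*1! = 36
prefactor² = (2J+1)*Δ*N² = 9/5
  k=2: +1/(2!*0!*1!*1!*0!*0!) = 1/2
Σ = 1/2  ⇒  CG² = 9/5*1/2² = 9/20
CG = +√(9/20) = +0.670820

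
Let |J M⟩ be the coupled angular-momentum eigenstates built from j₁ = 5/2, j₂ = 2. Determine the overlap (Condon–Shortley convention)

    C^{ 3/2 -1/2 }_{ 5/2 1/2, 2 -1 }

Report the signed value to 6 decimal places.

√[4·3!2!1!/7! · 3!2!1!3!1!2!] = √(48/35)
  +(−1)^0/∏(0,3,2,1,0,0)! = 1/12  (running 1/12)
  +(−1)^1/∏(1,2,1,0,1,1)! = -1/2  (running -5/12)
⟨..|..⟩ = √(48/35)·(-5/12) = -0.487950

−√(5/21) ≈ -0.487950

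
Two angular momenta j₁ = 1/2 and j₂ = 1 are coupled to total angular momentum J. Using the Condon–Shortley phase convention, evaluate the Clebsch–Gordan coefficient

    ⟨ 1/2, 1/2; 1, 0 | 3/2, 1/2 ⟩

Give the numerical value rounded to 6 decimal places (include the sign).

√[4·0!1!2!/4! · 1!0!1!1!2!1!] = √(2/3)
  +(−1)^0/∏(0,0,0,1,1,1)! = 1  (running 1)
⟨..|..⟩ = √(2/3)·(1) = +0.816497

+√(2/3) = +0.816497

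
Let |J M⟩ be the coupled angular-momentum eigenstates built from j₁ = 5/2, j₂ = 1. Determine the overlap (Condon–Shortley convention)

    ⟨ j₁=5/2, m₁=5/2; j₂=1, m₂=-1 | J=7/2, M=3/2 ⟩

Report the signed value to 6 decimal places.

j₁+j₂−J=0  J+j₁−j₂=5  J−j₁+j₂=2  j₁+j₂+J+1=8
(j₁±m₁, j₂±m₂, J±M) = (5,0,0,2,5,2)
P² = 19200/7
sum k=0..0:
  [0] +1/240 = 1/240
S = 1/240
C² = P²·S² = 1/21 ; C = +0.218218

+0.218218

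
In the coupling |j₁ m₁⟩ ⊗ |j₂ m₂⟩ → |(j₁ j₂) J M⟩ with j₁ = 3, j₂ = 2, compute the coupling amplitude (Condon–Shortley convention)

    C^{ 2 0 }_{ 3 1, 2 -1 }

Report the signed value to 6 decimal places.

-0.377964  (= −√(1/7))

j₁+j₂−J=3  J+j₁−j₂=3  J−j₁+j₂=1  j₁+j₂+J+1=8
(j₁±m₁, j₂±m₂, J±M) = (4,2,1,3,2,2)
P² = 36/7
sum k=0..1:
  [0] +1/12 = 1/12
  [1] −1/4 = -1/4
S = -1/6
C² = P²·S² = 1/7 ; C = -0.377964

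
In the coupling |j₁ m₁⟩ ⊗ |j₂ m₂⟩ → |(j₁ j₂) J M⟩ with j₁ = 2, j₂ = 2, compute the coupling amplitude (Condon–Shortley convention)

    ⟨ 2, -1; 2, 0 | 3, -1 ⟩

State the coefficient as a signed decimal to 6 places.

j₁+j₂−J=1  J+j₁−j₂=3  J−j₁+j₂=3  j₁+j₂+J+1=8
(j₁±m₁, j₂±m₂, J±M) = (1,3,2,2,2,4)
P² = 36/5
sum k=0..1:
  [0] +1/12 = 1/12
  [1] −1/4 = -1/4
S = -1/6
C² = P²·S² = 1/5 ; C = -0.447214

-0.447214  (= −√(1/5))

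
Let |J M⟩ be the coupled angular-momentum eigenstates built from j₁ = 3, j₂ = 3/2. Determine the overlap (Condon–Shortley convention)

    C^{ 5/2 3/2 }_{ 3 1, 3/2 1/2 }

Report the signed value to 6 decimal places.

triangle: 2!*4!*1!/8! = 48/40320
(j±m)!: 4!*2!*2!*1!*4!*1! = 2304
prefactor² = (2J+1)*Δ*N² = 576/35
  k=1: −1/(1!*1!*1!*1!*3!*0!) = -1/6
  k=2: +1/(2!*0!*0!*0!*4!*1!) = 1/48
Σ = -7/48  ⇒  CG² = 576/35*(-7/48)² = 7/20
CG = −√(7/20) = -0.591608

−√(7/20) ≈ -0.591608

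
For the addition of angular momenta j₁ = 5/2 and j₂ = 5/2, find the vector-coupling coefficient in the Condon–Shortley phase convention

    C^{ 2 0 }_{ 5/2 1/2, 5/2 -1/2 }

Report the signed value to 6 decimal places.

-0.436436  (= −√(4/21))

triangle: 3!*2!*2!/8! = 24/40320
(j±m)!: 3!*2!*2!*3!*2!*2! = 576
prefactor² = (2J+1)*Δ*N² = 12/7
  k=0: +1/(0!*3!*2!*2!*0!*0!) = 1/24
  k=1: −1/(1!*2!*1!*1!*1!*1!) = -1/2
  k=2: +1/(2!*1!*0!*0!*2!*2!) = 1/8
Σ = -1/3  ⇒  CG² = 12/7*(-1/3)² = 4/21
CG = −√(4/21) = -0.436436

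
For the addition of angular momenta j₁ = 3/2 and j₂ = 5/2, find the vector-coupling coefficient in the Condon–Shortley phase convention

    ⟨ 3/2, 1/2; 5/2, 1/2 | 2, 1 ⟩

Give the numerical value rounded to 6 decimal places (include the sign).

-0.545545  (= −√(25/84))

√[5·2!1!3!/7! · 2!1!3!2!3!1!] = √(12/7)
  +(−1)^0/∏(0,2,1,3,0,0)! = 1/12  (running 1/12)
  +(−1)^1/∏(1,1,0,2,1,1)! = -1/2  (running -5/12)
⟨..|..⟩ = √(12/7)·(-5/12) = -0.545545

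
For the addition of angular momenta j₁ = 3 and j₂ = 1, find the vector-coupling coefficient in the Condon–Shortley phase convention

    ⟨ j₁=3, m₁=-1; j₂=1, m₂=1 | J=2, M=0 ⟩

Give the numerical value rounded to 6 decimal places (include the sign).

+√(2/7) = +0.534522

j₁+j₂−J=2  J+j₁−j₂=4  J−j₁+j₂=0  j₁+j₂+J+1=7
(j₁±m₁, j₂±m₂, J±M) = (2,4,2,0,2,2)
P² = 128/7
sum k=2..2:
  [2] +1/8 = 1/8
S = 1/8
C² = P²·S² = 2/7 ; C = +0.534522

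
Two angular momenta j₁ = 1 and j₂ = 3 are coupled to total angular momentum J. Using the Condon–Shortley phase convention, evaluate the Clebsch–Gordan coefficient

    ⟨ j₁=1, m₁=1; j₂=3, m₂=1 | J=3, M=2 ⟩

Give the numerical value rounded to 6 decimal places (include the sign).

+0.645497  (= +√(5/12))

triangle: 1!×1!×5!/8! = 120/40320
(j±m)!: 2!×0!×4!×2!×5!×1! = 11520
prefactor² = (2J+1)×Δ×N² = 240
  k=0: +1/(0!×1!×0!×4!×1!×1!) = 1/24
Σ = 1/24  ⇒  CG² = 240×1/24² = 5/12
CG = +√(5/12) = +0.645497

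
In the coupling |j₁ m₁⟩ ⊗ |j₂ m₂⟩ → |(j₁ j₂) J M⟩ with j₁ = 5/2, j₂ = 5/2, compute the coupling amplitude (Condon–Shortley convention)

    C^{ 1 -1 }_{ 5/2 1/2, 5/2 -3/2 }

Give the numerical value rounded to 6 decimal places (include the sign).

-0.478091

triangle: 4!·1!·1!/7! = 24/5040
(j±m)!: 3!·2!·1!·4!·0!·2! = 576
prefactor² = (2J+1)·Δ·N² = 288/35
  k=1: −1/(1!·3!·1!·0!·0!·1!) = -1/6
Σ = -1/6  ⇒  CG² = 288/35·(-1/6)² = 8/35
CG = −√(8/35) = -0.478091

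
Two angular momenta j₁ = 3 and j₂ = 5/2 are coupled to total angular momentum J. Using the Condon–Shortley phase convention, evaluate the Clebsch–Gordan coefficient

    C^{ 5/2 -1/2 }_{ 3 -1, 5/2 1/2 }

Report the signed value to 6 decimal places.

+√(8/35) ≈ +0.478091

j₁+j₂−J=3  J+j₁−j₂=3  J−j₁+j₂=2  j₁+j₂+J+1=9
(j₁±m₁, j₂±m₂, J±M) = (2,4,3,2,2,3)
P² = 288/35
sum k=1..3:
  [1] −1/24 = -1/24
  [2] +1/4 = 1/4
  [3] −1/24 = -1/24
S = 1/6
C² = P²·S² = 8/35 ; C = +0.478091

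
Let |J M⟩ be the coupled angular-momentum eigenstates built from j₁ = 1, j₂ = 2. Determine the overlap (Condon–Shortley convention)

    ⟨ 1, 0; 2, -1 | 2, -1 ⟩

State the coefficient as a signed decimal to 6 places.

j₁+j₂−J=1  J+j₁−j₂=1  J−j₁+j₂=3  j₁+j₂+J+1=6
(j₁±m₁, j₂±m₂, J±M) = (1,1,1,3,1,3)
P² = 3/2
sum k=0..1:
  [0] +1/2 = 1/2
  [1] −1/6 = -1/6
S = 1/3
C² = P²·S² = 1/6 ; C = +0.408248

+√(1/6) = +0.408248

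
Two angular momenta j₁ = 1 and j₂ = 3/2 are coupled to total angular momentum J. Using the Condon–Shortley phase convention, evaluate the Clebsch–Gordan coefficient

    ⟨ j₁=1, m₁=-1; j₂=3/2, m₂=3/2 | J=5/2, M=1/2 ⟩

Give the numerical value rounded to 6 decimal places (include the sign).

+0.316228

√[6·0!2!3!/6! · 0!2!3!0!3!2!] = √(72/5)
  +(−1)^0/∏(0,0,2,3,0,0)! = 1/12  (running 1/12)
⟨..|..⟩ = √(72/5)·(1/12) = +0.316228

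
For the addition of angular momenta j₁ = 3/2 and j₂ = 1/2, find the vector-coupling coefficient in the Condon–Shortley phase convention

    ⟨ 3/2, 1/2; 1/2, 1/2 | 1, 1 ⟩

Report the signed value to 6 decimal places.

-0.500000  (= −√(1/4))

triangle: 1!*2!*0!/4! = 2/24
(j±m)!: 2!*1!*1!*0!*2!*0! = 4
prefactor² = (2J+1)*Δ*N² = 1
  k=1: −1/(1!*0!*0!*0!*2!*0!) = -1/2
Σ = -1/2  ⇒  CG² = 1*(-1/2)² = 1/4
CG = −√(1/4) = -0.500000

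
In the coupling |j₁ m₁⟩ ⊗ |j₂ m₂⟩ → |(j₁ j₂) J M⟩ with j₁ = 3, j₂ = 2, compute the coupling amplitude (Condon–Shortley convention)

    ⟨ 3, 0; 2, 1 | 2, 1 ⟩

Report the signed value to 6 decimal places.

j₁+j₂−J=3  J+j₁−j₂=3  J−j₁+j₂=1  j₁+j₂+J+1=8
(j₁±m₁, j₂±m₂, J±M) = (3,3,3,1,3,1)
P² = 81/14
sum k=2..3:
  [2] +1/4 = 1/4
  [3] −1/36 = -1/36
S = 2/9
C² = P²·S² = 2/7 ; C = +0.534522

+√(2/7) = +0.534522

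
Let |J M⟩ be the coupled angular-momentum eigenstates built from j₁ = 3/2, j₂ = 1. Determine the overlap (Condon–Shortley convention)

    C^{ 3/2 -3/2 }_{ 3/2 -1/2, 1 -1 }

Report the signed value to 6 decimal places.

+0.632456  (= +√(2/5))

√[4·1!2!1!/5! · 1!2!0!2!0!3!] = √(8/5)
  +(−1)^0/∏(0,1,2,0,0,1)! = 1/2  (running 1/2)
⟨..|..⟩ = √(8/5)·(1/2) = +0.632456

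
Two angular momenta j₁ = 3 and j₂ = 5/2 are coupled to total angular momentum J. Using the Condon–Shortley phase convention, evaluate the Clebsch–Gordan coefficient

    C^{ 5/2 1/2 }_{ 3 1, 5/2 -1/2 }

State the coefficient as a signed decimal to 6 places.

√[6·3!3!2!/9! · 4!2!2!3!3!2!] = √(288/35)
  +(−1)^0/∏(0,3,2,2,1,0)! = 1/24  (running 1/24)
  +(−1)^1/∏(1,2,1,1,2,1)! = -1/4  (running -5/24)
  +(−1)^2/∏(2,1,0,0,3,2)! = 1/24  (running -1/6)
⟨..|..⟩ = √(288/35)·(-1/6) = -0.478091

−√(8/35) = -0.478091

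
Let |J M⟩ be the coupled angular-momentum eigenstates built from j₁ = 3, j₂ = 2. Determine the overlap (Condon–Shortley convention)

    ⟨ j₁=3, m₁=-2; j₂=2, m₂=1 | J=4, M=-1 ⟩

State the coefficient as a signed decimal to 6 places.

√[9·1!5!3!/10! · 1!5!3!1!3!5!] = √(6480/7)
  +(−1)^0/∏(0,1,5,3,0,0)! = 1/720  (running 1/720)
  +(−1)^1/∏(1,0,4,2,1,1)! = -1/48  (running -7/360)
⟨..|..⟩ = √(6480/7)·(-7/360) = -0.591608

−√(7/20) = -0.591608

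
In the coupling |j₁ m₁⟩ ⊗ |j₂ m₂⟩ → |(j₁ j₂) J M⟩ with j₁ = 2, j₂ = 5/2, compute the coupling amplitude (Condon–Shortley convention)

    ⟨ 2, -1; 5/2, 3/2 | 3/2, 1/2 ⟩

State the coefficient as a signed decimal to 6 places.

√[4·3!1!2!/7! · 1!3!4!1!2!1!] = √(96/35)
  +(−1)^2/∏(2,1,1,2,0,0)! = 1/4  (running 1/4)
  +(−1)^3/∏(3,0,0,1,1,1)! = -1/6  (running 1/12)
⟨..|..⟩ = √(96/35)·(1/12) = +0.138013

+0.138013  (= +√(2/105))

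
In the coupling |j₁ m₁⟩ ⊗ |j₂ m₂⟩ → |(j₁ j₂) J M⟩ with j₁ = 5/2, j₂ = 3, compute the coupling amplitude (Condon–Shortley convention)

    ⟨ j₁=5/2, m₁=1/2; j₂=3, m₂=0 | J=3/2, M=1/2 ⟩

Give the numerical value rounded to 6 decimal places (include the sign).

+√(4/35) ≈ +0.338062

triangle: 4!·1!·2!/8! = 48/40320
(j±m)!: 3!·2!·3!·3!·2!·1! = 864
prefactor² = (2J+1)·Δ·N² = 144/35
  k=1: −1/(1!·3!·1!·2!·0!·0!) = -1/12
  k=2: +1/(2!·2!·0!·1!·1!·1!) = 1/4
Σ = 1/6  ⇒  CG² = 144/35·1/6² = 4/35
CG = +√(4/35) = +0.338062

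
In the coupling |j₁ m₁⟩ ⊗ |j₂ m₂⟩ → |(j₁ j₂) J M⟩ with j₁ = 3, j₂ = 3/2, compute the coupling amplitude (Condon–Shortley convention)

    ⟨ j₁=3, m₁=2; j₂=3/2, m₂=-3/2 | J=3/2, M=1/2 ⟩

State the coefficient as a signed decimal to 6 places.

triangle: 3!·3!·0!/7! = 36/5040
(j±m)!: 5!·1!·0!·3!·2!·1! = 1440
prefactor² = (2J+1)·Δ·N² = 288/7
  k=0: +1/(0!·3!·1!·0!·2!·0!) = 1/12
Σ = 1/12  ⇒  CG² = 288/7·1/12² = 2/7
CG = +√(2/7) = +0.534522

+√(2/7) ≈ +0.534522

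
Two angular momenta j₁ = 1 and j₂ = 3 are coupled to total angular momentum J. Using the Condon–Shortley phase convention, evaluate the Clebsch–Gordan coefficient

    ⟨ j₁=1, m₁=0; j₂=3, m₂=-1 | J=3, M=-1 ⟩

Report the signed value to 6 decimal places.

j₁+j₂−J=1  J+j₁−j₂=1  J−j₁+j₂=5  j₁+j₂+J+1=8
(j₁±m₁, j₂±m₂, J±M) = (1,1,2,4,2,4)
P² = 48
sum k=0..1:
  [0] +1/12 = 1/12
  [1] −1/24 = -1/24
S = 1/24
C² = P²·S² = 1/12 ; C = +0.288675

+√(1/12) ≈ +0.288675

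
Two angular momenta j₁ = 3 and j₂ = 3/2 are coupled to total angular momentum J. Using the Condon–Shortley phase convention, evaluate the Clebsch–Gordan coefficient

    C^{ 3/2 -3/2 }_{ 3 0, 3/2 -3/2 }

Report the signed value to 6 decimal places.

triangle: 3!*3!*0!/7! = 36/5040
(j±m)!: 3!*3!*0!*3!*0!*3! = 1296
prefactor² = (2J+1)*Δ*N² = 1296/35
  k=0: +1/(0!*3!*3!*0!*0!*0!) = 1/36
Σ = 1/36  ⇒  CG² = 1296/35*1/36² = 1/35
CG = +√(1/35) = +0.169031

+0.169031  (= +√(1/35))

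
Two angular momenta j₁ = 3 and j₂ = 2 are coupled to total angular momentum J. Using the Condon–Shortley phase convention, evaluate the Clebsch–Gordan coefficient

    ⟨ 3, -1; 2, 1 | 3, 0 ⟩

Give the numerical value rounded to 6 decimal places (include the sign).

+0.182574

j₁+j₂−J=2  J+j₁−j₂=4  J−j₁+j₂=2  j₁+j₂+J+1=9
(j₁±m₁, j₂±m₂, J±M) = (2,4,3,1,3,3)
P² = 96/5
sum k=1..2:
  [1] −1/12 = -1/12
  [2] +1/8 = 1/8
S = 1/24
C² = P²·S² = 1/30 ; C = +0.182574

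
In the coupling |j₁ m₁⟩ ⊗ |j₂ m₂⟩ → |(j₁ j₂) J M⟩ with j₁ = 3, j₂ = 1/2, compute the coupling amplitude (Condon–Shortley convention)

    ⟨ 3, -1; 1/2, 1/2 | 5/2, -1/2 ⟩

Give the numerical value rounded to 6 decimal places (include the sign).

triangle: 1!×5!×0!/7! = 120/5040
(j±m)!: 2!×4!×1!×0!×2!×3! = 576
prefactor² = (2J+1)×Δ×N² = 576/7
  k=1: −1/(1!×0!×3!×0!×2!×0!) = -1/12
Σ = -1/12  ⇒  CG² = 576/7×(-1/12)² = 4/7
CG = −√(4/7) = -0.755929

−√(4/7) ≈ -0.755929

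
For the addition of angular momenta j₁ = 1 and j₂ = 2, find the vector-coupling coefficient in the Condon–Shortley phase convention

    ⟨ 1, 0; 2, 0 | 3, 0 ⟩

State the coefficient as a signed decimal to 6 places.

+0.774597

√[7·0!2!4!/7! · 1!1!2!2!3!3!] = √(48/5)
  +(−1)^0/∏(0,0,1,2,1,2)! = 1/4  (running 1/4)
⟨..|..⟩ = √(48/5)·(1/4) = +0.774597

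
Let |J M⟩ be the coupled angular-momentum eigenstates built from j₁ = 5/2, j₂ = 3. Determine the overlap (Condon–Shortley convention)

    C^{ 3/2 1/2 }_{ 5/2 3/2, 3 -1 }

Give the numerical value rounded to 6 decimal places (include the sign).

-0.483046

triangle: 4!·1!·2!/8! = 48/40320
(j±m)!: 4!·1!·2!·4!·2!·1! = 2304
prefactor² = (2J+1)·Δ·N² = 384/35
  k=0: +1/(0!·4!·1!·2!·0!·0!) = 1/48
  k=1: −1/(1!·3!·0!·1!·1!·1!) = -1/6
Σ = -7/48  ⇒  CG² = 384/35·(-7/48)² = 7/30
CG = −√(7/30) = -0.483046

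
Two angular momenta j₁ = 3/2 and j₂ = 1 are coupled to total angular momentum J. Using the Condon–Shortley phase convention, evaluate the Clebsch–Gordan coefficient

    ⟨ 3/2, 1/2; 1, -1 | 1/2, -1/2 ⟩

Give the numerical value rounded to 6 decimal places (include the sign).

j₁+j₂−J=2  J+j₁−j₂=1  J−j₁+j₂=0  j₁+j₂+J+1=4
(j₁±m₁, j₂±m₂, J±M) = (2,1,0,2,0,1)
P² = 2/3
sum k=0..0:
  [0] +1/2 = 1/2
S = 1/2
C² = P²·S² = 1/6 ; C = +0.408248

+0.408248  (= +√(1/6))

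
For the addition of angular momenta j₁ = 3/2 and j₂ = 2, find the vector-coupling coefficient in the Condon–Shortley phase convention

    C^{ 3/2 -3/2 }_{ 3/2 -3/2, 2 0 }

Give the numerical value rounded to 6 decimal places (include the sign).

+√(1/5) ≈ +0.447214

triangle: 2!*1!*2!/6! = 4/720
(j±m)!: 0!*3!*2!*2!*0!*3! = 144
prefactor² = (2J+1)*Δ*N² = 16/5
  k=2: +1/(2!*0!*1!*0!*0!*2!) = 1/4
Σ = 1/4  ⇒  CG² = 16/5*1/4² = 1/5
CG = +√(1/5) = +0.447214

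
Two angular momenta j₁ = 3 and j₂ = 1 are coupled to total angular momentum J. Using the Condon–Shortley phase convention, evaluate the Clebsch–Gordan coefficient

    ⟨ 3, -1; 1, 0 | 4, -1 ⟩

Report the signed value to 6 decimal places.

+0.731925  (= +√(15/28))

√[9·0!6!2!/9! · 2!4!1!1!3!5!] = √(8640/7)
  +(−1)^0/∏(0,0,4,1,2,1)! = 1/48  (running 1/48)
⟨..|..⟩ = √(8640/7)·(1/48) = +0.731925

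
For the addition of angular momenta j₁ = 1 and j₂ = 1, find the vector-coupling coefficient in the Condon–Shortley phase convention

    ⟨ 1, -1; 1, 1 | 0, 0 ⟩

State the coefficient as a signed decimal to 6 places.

+√(1/3) = +0.577350

triangle: 2!·0!·0!/3! = 2/6
(j±m)!: 0!·2!·2!·0!·0!·0! = 4
prefactor² = (2J+1)·Δ·N² = 4/3
  k=2: +1/(2!·0!·0!·0!·0!·0!) = 1/2
Σ = 1/2  ⇒  CG² = 4/3·1/2² = 1/3
CG = +√(1/3) = +0.577350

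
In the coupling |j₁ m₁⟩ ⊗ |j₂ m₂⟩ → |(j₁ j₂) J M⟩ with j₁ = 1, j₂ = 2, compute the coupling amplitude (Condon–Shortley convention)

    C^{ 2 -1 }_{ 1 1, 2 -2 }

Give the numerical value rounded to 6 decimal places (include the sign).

+0.577350

j₁+j₂−J=1  J+j₁−j₂=1  J−j₁+j₂=3  j₁+j₂+J+1=6
(j₁±m₁, j₂±m₂, J±M) = (2,0,0,4,1,3)
P² = 12
sum k=0..0:
  [0] +1/6 = 1/6
S = 1/6
C² = P²·S² = 1/3 ; C = +0.577350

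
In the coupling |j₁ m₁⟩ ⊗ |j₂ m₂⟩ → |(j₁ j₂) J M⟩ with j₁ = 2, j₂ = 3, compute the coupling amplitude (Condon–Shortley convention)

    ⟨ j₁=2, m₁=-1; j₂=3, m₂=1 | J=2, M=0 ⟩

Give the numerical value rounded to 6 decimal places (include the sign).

+√(1/7) = +0.377964

√[5·3!1!3!/8! · 1!3!4!2!2!2!] = √(36/7)
  +(−1)^2/∏(2,1,1,2,0,1)! = 1/4  (running 1/4)
  +(−1)^3/∏(3,0,0,1,1,2)! = -1/12  (running 1/6)
⟨..|..⟩ = √(36/7)·(1/6) = +0.377964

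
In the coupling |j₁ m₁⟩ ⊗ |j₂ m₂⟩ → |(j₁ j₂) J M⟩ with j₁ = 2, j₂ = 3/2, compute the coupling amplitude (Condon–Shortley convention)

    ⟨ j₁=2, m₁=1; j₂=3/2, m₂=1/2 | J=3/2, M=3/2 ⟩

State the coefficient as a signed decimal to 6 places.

triangle: 2!·2!·1!/6! = 4/720
(j±m)!: 3!·1!·2!·1!·3!·0! = 72
prefactor² = (2J+1)·Δ·N² = 8/5
  k=1: −1/(1!·1!·0!·1!·2!·0!) = -1/2
Σ = -1/2  ⇒  CG² = 8/5·(-1/2)² = 2/5
CG = −√(2/5) = -0.632456

−√(2/5) ≈ -0.632456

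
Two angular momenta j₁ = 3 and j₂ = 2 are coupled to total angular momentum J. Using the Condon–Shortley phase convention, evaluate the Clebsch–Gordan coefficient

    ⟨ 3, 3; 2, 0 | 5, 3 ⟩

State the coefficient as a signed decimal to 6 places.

+√(2/15) ≈ +0.365148

j₁+j₂−J=0  J+j₁−j₂=6  J−j₁+j₂=4  j₁+j₂+J+1=11
(j₁±m₁, j₂±m₂, J±M) = (6,0,2,2,8,2)
P² = 1105920
sum k=0..0:
  [0] +1/2880 = 1/2880
S = 1/2880
C² = P²·S² = 2/15 ; C = +0.365148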